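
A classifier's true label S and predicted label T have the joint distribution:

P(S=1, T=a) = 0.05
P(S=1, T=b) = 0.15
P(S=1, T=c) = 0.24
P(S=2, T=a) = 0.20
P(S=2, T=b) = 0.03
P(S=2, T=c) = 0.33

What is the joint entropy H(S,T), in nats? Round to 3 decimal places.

1.570 nats

H(S,T) = −Σ p(x,y)·ln p(x,y) over all 6 cells.
  cell (1,a): −0.05·ln0.05 = 0.1498
  cell (1,b): −0.15·ln0.15 = 0.2846
  cell (1,c): −0.24·ln0.24 = 0.3425
  cell (2,a): −0.20·ln0.20 = 0.3219
  cell (2,b): −0.03·ln0.03 = 0.1052
  cell (2,c): −0.33·ln0.33 = 0.3659
Sum = 1.570 nats.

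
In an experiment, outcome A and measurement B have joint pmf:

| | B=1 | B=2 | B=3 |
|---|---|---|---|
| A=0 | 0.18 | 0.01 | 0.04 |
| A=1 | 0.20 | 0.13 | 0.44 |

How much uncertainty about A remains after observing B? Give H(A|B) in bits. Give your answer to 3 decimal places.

0.630 bits

Marginals: p(A) = (0.2300, 0.7700), p(B) = (0.3800, 0.1400, 0.4800).
H(A|B) = Σ p(B) · H(A|B=·).
  B=1: p=0.3800, H(A|B=1) = 0.9980
  B=2: p=0.1400, H(A|B=2) = 0.3712
  B=3: p=0.4800, H(A|B=3) = 0.4138
Weighted sum = 0.630 bits.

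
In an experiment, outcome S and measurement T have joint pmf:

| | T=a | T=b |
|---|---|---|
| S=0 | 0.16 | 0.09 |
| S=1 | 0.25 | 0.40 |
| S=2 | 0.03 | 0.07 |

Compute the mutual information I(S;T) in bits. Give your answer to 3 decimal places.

0.041 bits

Marginals: p(S) = (0.2500, 0.6500, 0.1000), p(T) = (0.4400, 0.5600).
I(S;T) = H(S) + H(T) − H(S,T).
H(S) = 1.2362, H(T) = 0.9896, H(S,T) = 2.1848.
I(S;T) = 1.2362 + 0.9896 − 2.1848 = 0.041 bits.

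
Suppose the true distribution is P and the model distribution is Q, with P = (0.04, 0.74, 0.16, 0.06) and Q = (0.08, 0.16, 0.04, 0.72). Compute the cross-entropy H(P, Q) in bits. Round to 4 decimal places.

2.8737 bits

H(P,Q) = −Σ p·log₂ q.
  −0.04·log₂(0.08) = 0.14575
  −0.74·log₂(0.16) = 1.95645
  −0.16·log₂(0.04) = 0.74302
  −0.06·log₂(0.72) = 0.02844
H(P,Q) = 2.8737 bits.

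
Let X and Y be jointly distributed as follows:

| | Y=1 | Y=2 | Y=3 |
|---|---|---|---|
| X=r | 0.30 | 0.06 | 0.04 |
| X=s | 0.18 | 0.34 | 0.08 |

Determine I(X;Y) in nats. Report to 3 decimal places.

0.110 nats

Marginals: p(X) = (0.4000, 0.6000), p(Y) = (0.4800, 0.4000, 0.1200).
I(X;Y) = H(X) + H(Y) − H(X,Y).
H(X) = 0.6730, H(Y) = 0.9733, H(X,Y) = 1.5363.
I(X;Y) = 0.6730 + 0.9733 − 1.5363 = 0.110 nats.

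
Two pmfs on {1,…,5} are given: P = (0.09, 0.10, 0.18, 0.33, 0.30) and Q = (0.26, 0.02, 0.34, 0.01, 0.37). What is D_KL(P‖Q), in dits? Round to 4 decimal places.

0.4525 dits

D(P‖Q) = Σ p·log₁₀(p/q).
  0.09·log₁₀(0.09/0.26) = -0.04147
  0.10·log₁₀(0.10/0.02) = 0.06990
  0.18·log₁₀(0.18/0.34) = -0.04972
  0.33·log₁₀(0.33/0.01) = 0.50111
  0.30·log₁₀(0.30/0.37) = -0.02732
D(P‖Q) = 0.4525 dits.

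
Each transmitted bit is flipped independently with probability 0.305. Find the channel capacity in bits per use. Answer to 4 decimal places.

0.1127 bits

Binary symmetric channel: C = 1 − h₂(ε) where h₂ is the binary entropy function.
h₂(0.305) = −0.305·log₂0.305 − 0.695·log₂0.695 = 0.8873.
C = 1 − 0.8873 = 0.1127 bits per channel use.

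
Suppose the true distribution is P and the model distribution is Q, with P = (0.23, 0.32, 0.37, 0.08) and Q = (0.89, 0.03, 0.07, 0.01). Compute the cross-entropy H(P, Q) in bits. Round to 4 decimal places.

H(P,Q) = −Σ p·log₂ q.
  −0.23·log₂(0.89) = 0.03867
  −0.32·log₂(0.03) = 1.61885
  −0.37·log₂(0.07) = 1.41951
  −0.08·log₂(0.01) = 0.53151
H(P,Q) = 3.6085 bits.

3.6085 bits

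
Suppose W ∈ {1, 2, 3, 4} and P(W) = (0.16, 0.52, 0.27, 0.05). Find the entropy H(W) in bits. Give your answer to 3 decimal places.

1.640 bits

H(W) = −Σ p·log₂ p.
  −(0.16)·log₂(0.16) = 0.4230
  −(0.52)·log₂(0.52) = 0.4906
  −(0.27)·log₂(0.27) = 0.5100
  −(0.05)·log₂(0.05) = 0.2161
Sum: 0.4230 + 0.4906 + 0.5100 + 0.2161 = 1.640 bits.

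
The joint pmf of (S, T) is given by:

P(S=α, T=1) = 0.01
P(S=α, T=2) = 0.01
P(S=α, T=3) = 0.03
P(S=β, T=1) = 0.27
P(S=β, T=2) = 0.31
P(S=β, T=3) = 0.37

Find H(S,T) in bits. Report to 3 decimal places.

H(S,T) = −Σ p(x,y)·log₂ p(x,y) over all 6 cells.
  cell (α,1): −0.01·log₂0.01 = 0.0664
  cell (α,2): −0.01·log₂0.01 = 0.0664
  cell (α,3): −0.03·log₂0.03 = 0.1518
  cell (β,1): −0.27·log₂0.27 = 0.5100
  cell (β,2): −0.31·log₂0.31 = 0.5238
  cell (β,3): −0.37·log₂0.37 = 0.5307
Sum = 1.849 bits.

1.849 bits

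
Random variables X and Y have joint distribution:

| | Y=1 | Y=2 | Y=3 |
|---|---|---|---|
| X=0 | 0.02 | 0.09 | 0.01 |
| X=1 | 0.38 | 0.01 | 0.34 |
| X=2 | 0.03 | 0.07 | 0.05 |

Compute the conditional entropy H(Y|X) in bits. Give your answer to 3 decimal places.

Chain rule: H(Y|X) = H(X,Y) − H(X).
Marginals: p(X) = (0.1200, 0.7300, 0.1500), p(Y) = (0.4300, 0.1700, 0.4000).
H(X,Y) = 2.2545 bits; H(X) = 1.1091 bits.
H(Y|X) = 2.2545 − 1.1091 = 1.145 bits.

1.145 bits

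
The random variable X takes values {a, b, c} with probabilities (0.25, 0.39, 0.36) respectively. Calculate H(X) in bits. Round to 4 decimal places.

H(X) = −Σ p·log₂ p.
  −(0.25)·log₂(0.25) = 0.50000
  −(0.39)·log₂(0.39) = 0.52980
  −(0.36)·log₂(0.36) = 0.53062
Sum: 0.50000 + 0.52980 + 0.53062 = 1.5604 bits.

1.5604 bits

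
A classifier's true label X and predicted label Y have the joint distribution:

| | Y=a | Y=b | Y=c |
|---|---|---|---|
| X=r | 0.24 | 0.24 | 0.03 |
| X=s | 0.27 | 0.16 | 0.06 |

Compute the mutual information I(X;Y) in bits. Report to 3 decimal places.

Marginals: p(X) = (0.5100, 0.4900), p(Y) = (0.5100, 0.4000, 0.0900).
I(X;Y) = H(X) + H(Y) − H(X,Y).
H(X) = 0.9997, H(Y) = 1.3369, H(X,Y) = 2.3166.
I(X;Y) = 0.9997 + 1.3369 − 2.3166 = 0.020 bits.

0.020 bits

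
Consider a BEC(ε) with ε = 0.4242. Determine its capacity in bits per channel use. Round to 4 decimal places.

Binary erasure channel: capacity C = 1 − ε.
C = 1 − 0.4242 = 0.5758 bits per channel use.

0.5758 bits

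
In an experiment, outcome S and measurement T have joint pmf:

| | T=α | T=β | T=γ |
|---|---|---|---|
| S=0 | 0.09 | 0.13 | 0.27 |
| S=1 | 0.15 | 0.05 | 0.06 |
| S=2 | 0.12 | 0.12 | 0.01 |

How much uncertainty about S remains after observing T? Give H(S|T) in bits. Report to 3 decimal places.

1.295 bits

Marginals: p(S) = (0.4900, 0.2600, 0.2500), p(T) = (0.3600, 0.3000, 0.3400).
H(S|T) = Σ p(T) · H(S|T=·).
  T=α: p=0.3600, H(S|T=α) = 1.5546
  T=β: p=0.3000, H(S|T=β) = 1.4824
  T=γ: p=0.3400, H(S|T=γ) = 0.8554
Weighted sum = 1.295 bits.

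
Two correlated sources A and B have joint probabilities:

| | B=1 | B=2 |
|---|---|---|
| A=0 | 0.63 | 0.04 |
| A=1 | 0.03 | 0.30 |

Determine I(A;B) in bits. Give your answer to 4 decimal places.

0.5612 bits

Marginals: p(A) = (0.6700, 0.3300), p(B) = (0.6600, 0.3400).
I(A;B) = Σ p(x,y)·log₂[p(x,y)/(p(x)p(y))].
  (0,1): 0.63·log₂(1.4247) = 0.32171
  (0,2): 0.04·log₂(0.1756) = -0.10039
  (1,1): 0.03·log₂(0.1377) = -0.08580
  (1,2): 0.30·log₂(2.6738) = 0.42567
Sum = 0.5612 bits.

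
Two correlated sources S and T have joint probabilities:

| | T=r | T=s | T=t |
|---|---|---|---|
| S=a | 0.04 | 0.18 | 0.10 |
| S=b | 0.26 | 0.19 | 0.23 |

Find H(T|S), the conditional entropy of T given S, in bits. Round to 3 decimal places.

Chain rule: H(T|S) = H(S,T) − H(S).
Marginals: p(S) = (0.3200, 0.6800), p(T) = (0.3000, 0.3700, 0.3300).
H(S,T) = 2.4114 bits; H(S) = 0.9044 bits.
H(T|S) = 2.4114 − 0.9044 = 1.507 bits.

1.507 bits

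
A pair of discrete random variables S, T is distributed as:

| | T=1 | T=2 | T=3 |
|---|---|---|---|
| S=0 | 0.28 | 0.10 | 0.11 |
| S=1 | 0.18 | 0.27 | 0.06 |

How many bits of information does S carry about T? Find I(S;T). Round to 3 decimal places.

Marginals: p(S) = (0.4900, 0.5100), p(T) = (0.4600, 0.3700, 0.1700).
I(S;T) = Σ p(x,y)·log₂[p(x,y)/(p(x)p(y))].
  (0,1): 0.28·log₂(1.2422) = 0.0876
  (0,2): 0.10·log₂(0.5516) = -0.0858
  (0,3): 0.11·log₂(1.3205) = 0.0441
  (1,1): 0.18·log₂(0.7673) = -0.0688
  (1,2): 0.27·log₂(1.4308) = 0.1396
  (1,3): 0.06·log₂(0.6920) = -0.0319
Sum = 0.085 bits.

0.085 bits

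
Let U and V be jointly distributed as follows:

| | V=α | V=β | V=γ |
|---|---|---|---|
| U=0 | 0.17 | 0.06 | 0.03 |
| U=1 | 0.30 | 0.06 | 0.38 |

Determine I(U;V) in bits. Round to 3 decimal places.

Marginals: p(U) = (0.2600, 0.7400), p(V) = (0.4700, 0.1200, 0.4100).
I(U;V) = Σ p(x,y)·log₂[p(x,y)/(p(x)p(y))].
  (0,α): 0.17·log₂(1.3912) = 0.0810
  (0,β): 0.06·log₂(1.9231) = 0.0566
  (0,γ): 0.03·log₂(0.2814) = -0.0549
  (1,α): 0.30·log₂(0.8626) = -0.0640
  (1,β): 0.06·log₂(0.6757) = -0.0339
  (1,γ): 0.38·log₂(1.2525) = 0.1234
Sum = 0.108 bits.

0.108 bits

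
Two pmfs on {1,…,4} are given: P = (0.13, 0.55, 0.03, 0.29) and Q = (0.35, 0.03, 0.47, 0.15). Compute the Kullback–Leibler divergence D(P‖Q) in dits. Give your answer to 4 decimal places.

0.6860 dits

D(P‖Q) = Σ p·log₁₀(p/q).
  0.13·log₁₀(0.13/0.35) = -0.05592
  0.55·log₁₀(0.55/0.03) = 0.69478
  0.03·log₁₀(0.03/0.47) = -0.03585
  0.29·log₁₀(0.29/0.15) = 0.08303
D(P‖Q) = 0.6860 dits.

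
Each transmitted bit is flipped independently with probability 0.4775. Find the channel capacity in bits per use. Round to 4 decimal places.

Binary symmetric channel: C = 1 − h₂(ε) where h₂ is the binary entropy function.
h₂(0.4775) = −0.4775·log₂0.4775 − 0.5225·log₂0.5225 = 0.9985.
C = 1 − 0.9985 = 0.0015 bits per channel use.

0.0015 bits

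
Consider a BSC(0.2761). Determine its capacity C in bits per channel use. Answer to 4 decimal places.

Binary symmetric channel: C = 1 − h₂(ε) where h₂ is the binary entropy function.
h₂(0.2761) = −0.2761·log₂0.2761 − 0.7239·log₂0.7239 = 0.8501.
C = 1 − 0.8501 = 0.1499 bits per channel use.

0.1499 bits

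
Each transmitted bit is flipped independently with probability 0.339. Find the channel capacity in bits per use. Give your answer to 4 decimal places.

Binary symmetric channel: C = 1 − h₂(ε) where h₂ is the binary entropy function.
h₂(0.339) = −0.339·log₂0.339 − 0.661·log₂0.661 = 0.9239.
C = 1 − 0.9239 = 0.0761 bits per channel use.

0.0761 bits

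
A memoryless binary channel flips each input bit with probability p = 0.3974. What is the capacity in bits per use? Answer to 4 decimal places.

0.0306 bits

Binary symmetric channel: C = 1 − h₂(ε) where h₂ is the binary entropy function.
h₂(0.3974) = −0.3974·log₂0.3974 − 0.6026·log₂0.6026 = 0.9694.
C = 1 − 0.9694 = 0.0306 bits per channel use.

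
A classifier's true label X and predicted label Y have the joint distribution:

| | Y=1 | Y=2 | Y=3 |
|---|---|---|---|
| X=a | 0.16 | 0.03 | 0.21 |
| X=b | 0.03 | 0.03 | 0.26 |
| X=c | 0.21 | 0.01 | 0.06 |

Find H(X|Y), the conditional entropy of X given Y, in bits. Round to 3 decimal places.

Chain rule: H(X|Y) = H(X,Y) − H(Y).
Marginals: p(X) = (0.4000, 0.3200, 0.2800), p(Y) = (0.4000, 0.0700, 0.5300).
H(X,Y) = 2.6392 bits; H(Y) = 1.2828 bits.
H(X|Y) = 2.6392 − 1.2828 = 1.356 bits.

1.356 bits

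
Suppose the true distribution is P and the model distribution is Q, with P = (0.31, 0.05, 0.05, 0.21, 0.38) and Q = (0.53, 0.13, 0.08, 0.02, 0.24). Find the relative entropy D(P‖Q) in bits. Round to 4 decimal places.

D(P‖Q) = Σ p·log₂(p/q).
  0.31·log₂(0.31/0.53) = -0.23985
  0.05·log₂(0.05/0.13) = -0.06893
  0.05·log₂(0.05/0.08) = -0.03390
  0.21·log₂(0.21/0.02) = 0.71239
  0.38·log₂(0.38/0.24) = 0.25193
D(P‖Q) = 0.6216 bits.

0.6216 bits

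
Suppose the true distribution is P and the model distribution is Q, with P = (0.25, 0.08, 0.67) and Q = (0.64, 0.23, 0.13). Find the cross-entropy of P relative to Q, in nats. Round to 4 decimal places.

H(P,Q) = −Σ p·ln q.
  −0.25·ln(0.64) = 0.11157
  −0.08·ln(0.23) = 0.11757
  −0.67·ln(0.13) = 1.36695
H(P,Q) = 1.5961 nats.

1.5961 nats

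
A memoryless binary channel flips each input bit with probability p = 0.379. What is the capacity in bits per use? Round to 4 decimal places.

0.0427 bits

Binary symmetric channel: C = 1 − h₂(ε) where h₂ is the binary entropy function.
h₂(0.379) = −0.379·log₂0.379 − 0.621·log₂0.621 = 0.9573.
C = 1 − 0.9573 = 0.0427 bits per channel use.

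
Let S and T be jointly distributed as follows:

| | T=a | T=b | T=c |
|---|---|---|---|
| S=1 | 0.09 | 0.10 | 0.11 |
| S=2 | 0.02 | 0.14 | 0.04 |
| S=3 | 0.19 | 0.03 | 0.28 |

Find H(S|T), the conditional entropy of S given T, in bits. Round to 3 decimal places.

1.257 bits

Marginals: p(S) = (0.3000, 0.2000, 0.5000), p(T) = (0.3000, 0.2700, 0.4300).
H(S|T) = Σ p(T) · H(S|T=·).
  T=a: p=0.3000, H(S|T=a) = 1.1989
  T=b: p=0.2700, H(S|T=b) = 1.3743
  T=c: p=0.4300, H(S|T=c) = 1.2249
Weighted sum = 1.257 bits.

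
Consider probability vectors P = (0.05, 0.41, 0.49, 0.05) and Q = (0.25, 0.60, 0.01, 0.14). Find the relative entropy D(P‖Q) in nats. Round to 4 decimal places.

1.6189 nats

D(P‖Q) = Σ p·ln(p/q).
  0.05·ln(0.05/0.25) = -0.08047
  0.41·ln(0.41/0.60) = -0.15612
  0.49·ln(0.49/0.01) = 1.90699
  0.05·ln(0.05/0.14) = -0.05148
D(P‖Q) = 1.6189 nats.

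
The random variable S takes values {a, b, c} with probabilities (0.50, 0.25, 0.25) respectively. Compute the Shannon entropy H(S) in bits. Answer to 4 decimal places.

1.5000 bits

H(S) = −Σ p·log₂ p.
  −(0.50)·log₂(0.50) = 0.50000
  −(0.25)·log₂(0.25) = 0.50000
  −(0.25)·log₂(0.25) = 0.50000
Sum: 0.50000 + 0.50000 + 0.50000 = 1.5000 bits.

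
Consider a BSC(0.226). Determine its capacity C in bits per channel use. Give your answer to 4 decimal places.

Binary symmetric channel: C = 1 − h₂(ε) where h₂ is the binary entropy function.
h₂(0.226) = −0.226·log₂0.226 − 0.774·log₂0.774 = 0.7710.
C = 1 − 0.7710 = 0.2290 bits per channel use.

0.2290 bits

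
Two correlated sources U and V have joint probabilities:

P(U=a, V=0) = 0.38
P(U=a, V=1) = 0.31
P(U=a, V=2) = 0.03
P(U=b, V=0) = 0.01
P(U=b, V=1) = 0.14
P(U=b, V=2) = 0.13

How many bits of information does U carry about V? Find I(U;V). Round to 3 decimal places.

0.274 bits

Marginals: p(U) = (0.7200, 0.2800), p(V) = (0.3900, 0.4500, 0.1600).
I(U;V) = Σ p(x,y)·log₂[p(x,y)/(p(x)p(y))].
  (a,0): 0.38·log₂(1.3533) = 0.1659
  (a,1): 0.31·log₂(0.9568) = -0.0198
  (a,2): 0.03·log₂(0.2604) = -0.0582
  (b,0): 0.01·log₂(0.0916) = -0.0345
  (b,1): 0.14·log₂(1.1111) = 0.0213
  (b,2): 0.13·log₂(2.9018) = 0.1998
Sum = 0.274 bits.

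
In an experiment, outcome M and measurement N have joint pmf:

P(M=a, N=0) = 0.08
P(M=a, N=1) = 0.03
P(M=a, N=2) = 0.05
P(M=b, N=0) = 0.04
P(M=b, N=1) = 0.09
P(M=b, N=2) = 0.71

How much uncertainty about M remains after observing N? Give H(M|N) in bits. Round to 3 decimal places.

0.474 bits

Marginals: p(M) = (0.1600, 0.8400), p(N) = (0.1200, 0.1200, 0.7600).
H(M|N) = Σ p(N) · H(M|N=·).
  N=0: p=0.1200, H(M|N=0) = 0.9183
  N=1: p=0.1200, H(M|N=1) = 0.8113
  N=2: p=0.7600, H(M|N=2) = 0.3500
Weighted sum = 0.474 bits.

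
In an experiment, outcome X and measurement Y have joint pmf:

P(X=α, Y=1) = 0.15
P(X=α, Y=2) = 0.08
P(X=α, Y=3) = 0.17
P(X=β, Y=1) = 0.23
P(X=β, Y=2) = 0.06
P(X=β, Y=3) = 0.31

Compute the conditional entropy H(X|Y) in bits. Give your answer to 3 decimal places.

0.956 bits

Marginals: p(X) = (0.4000, 0.6000), p(Y) = (0.3800, 0.1400, 0.4800).
H(X|Y) = Σ p(Y) · H(X|Y=·).
  Y=1: p=0.3800, H(X|Y=1) = 0.9678
  Y=2: p=0.1400, H(X|Y=2) = 0.9852
  Y=3: p=0.4800, H(X|Y=3) = 0.9377
Weighted sum = 0.956 bits.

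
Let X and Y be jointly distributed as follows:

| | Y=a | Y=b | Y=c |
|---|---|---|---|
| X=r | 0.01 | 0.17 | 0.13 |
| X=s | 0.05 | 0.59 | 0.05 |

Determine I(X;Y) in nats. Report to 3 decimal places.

Marginals: p(X) = (0.3100, 0.6900), p(Y) = (0.0600, 0.7600, 0.1800).
I(X;Y) = H(X) + H(Y) − H(X,Y).
H(X) = 0.6191, H(Y) = 0.6860, H(X,Y) = 1.2234.
I(X;Y) = 0.6191 + 0.6860 − 1.2234 = 0.082 nats.

0.082 nats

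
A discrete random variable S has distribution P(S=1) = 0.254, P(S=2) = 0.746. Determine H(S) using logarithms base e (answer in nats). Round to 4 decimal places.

H(S) = −Σ p·ln p.
  −(0.254)·ln(0.254) = 0.34809
  −(0.746)·ln(0.746) = 0.21860
Sum: 0.34809 + 0.21860 = 0.5667 nats.

0.5667 nats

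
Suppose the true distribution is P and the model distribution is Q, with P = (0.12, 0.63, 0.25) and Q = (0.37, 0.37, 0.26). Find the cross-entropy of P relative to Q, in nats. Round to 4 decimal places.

1.0825 nats

H(P,Q) = −Σ p·ln q.
  −0.12·ln(0.37) = 0.11931
  −0.63·ln(0.37) = 0.62638
  −0.25·ln(0.26) = 0.33677
H(P,Q) = 1.0825 nats.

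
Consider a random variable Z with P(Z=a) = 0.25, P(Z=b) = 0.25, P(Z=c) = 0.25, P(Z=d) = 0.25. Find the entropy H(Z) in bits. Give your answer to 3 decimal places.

2.000 bits

H(Z) = −Σ p·log₂ p.
  −(0.25)·log₂(0.25) = 0.5000
  −(0.25)·log₂(0.25) = 0.5000
  −(0.25)·log₂(0.25) = 0.5000
  −(0.25)·log₂(0.25) = 0.5000
Sum: 0.5000 + 0.5000 + 0.5000 + 0.5000 = 2.000 bits.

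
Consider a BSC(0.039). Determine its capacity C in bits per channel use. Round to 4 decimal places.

0.7623 bits

Binary symmetric channel: C = 1 − h₂(ε) where h₂ is the binary entropy function.
h₂(0.039) = −0.039·log₂0.039 − 0.961·log₂0.961 = 0.2377.
C = 1 − 0.2377 = 0.7623 bits per channel use.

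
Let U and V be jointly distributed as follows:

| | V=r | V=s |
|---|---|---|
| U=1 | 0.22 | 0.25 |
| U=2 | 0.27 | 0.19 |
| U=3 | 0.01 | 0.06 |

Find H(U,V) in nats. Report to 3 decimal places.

H(U,V) = −Σ p(x,y)·ln p(x,y) over all 6 cells.
  cell (1,r): −0.22·ln0.22 = 0.3331
  cell (1,s): −0.25·ln0.25 = 0.3466
  cell (2,r): −0.27·ln0.27 = 0.3535
  cell (2,s): −0.19·ln0.19 = 0.3155
  cell (3,r): −0.01·ln0.01 = 0.0461
  cell (3,s): −0.06·ln0.06 = 0.1688
Sum = 1.564 nats.

1.564 nats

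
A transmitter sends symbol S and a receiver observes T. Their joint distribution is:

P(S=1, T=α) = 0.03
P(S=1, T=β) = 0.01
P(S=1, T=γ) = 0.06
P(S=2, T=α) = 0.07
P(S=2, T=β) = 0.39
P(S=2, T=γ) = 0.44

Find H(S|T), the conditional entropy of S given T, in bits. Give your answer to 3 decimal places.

0.420 bits

Chain rule: H(S|T) = H(S,T) − H(T).
Marginals: p(S) = (0.1000, 0.9000), p(T) = (0.1000, 0.4000, 0.5000).
H(S,T) = 1.7812 bits; H(T) = 1.3610 bits.
H(S|T) = 1.7812 − 1.3610 = 0.420 bits.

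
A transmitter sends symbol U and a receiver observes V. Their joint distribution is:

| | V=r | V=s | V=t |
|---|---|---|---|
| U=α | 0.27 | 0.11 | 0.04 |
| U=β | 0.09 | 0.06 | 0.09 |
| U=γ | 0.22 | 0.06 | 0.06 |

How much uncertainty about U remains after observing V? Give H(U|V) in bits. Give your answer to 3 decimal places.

1.484 bits

Chain rule: H(U|V) = H(U,V) − H(V).
Marginals: p(U) = (0.4200, 0.2400, 0.3400), p(V) = (0.5800, 0.2300, 0.1900).
H(U,V) = 2.8825 bits; H(V) = 1.3987 bits.
H(U|V) = 2.8825 − 1.3987 = 1.484 bits.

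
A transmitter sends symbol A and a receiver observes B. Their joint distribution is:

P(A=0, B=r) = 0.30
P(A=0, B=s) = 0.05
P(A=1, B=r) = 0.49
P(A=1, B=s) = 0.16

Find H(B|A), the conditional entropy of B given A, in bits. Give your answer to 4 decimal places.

Chain rule: H(B|A) = H(A,B) − H(A).
Marginals: p(A) = (0.3500, 0.6500), p(B) = (0.7900, 0.2100).
H(A,B) = 1.6645 bits; H(A) = 0.9341 bits.
H(B|A) = 1.6645 − 0.9341 = 0.7304 bits.

0.7304 bits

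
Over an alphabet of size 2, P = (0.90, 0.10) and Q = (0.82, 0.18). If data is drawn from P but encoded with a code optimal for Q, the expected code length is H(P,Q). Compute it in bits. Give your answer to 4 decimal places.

H(P,Q) = −Σ p·log₂ q.
  −0.90·log₂(0.82) = 0.25767
  −0.10·log₂(0.18) = 0.24739
H(P,Q) = 0.5051 bits.

0.5051 bits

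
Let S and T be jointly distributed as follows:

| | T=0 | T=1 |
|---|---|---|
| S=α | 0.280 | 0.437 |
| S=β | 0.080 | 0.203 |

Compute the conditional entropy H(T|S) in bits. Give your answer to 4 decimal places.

Marginals: p(S) = (0.7170, 0.2830), p(T) = (0.3600, 0.6400).
H(T|S) = Σ p(S) · H(T|S=·).
  S=α: p=0.7170, H(T|S=α) = 0.9651
  S=β: p=0.2830, H(T|S=β) = 0.8591
Weighted sum = 0.9351 bits.

0.9351 bits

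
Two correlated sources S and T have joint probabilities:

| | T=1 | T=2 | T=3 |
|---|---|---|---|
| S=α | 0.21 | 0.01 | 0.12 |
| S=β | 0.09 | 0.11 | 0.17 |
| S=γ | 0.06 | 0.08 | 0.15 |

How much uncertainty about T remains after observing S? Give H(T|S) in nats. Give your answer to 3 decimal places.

Chain rule: H(T|S) = H(S,T) − H(S).
Marginals: p(S) = (0.3400, 0.3700, 0.2900), p(T) = (0.3600, 0.2000, 0.4400).
H(S,T) = 2.0444 nats; H(S) = 1.0937 nats.
H(T|S) = 2.0444 − 1.0937 = 0.951 nats.

0.951 nats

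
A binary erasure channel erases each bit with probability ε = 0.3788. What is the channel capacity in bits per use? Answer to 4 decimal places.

0.6212 bits

Binary erasure channel: capacity C = 1 − ε.
C = 1 − 0.3788 = 0.6212 bits per channel use.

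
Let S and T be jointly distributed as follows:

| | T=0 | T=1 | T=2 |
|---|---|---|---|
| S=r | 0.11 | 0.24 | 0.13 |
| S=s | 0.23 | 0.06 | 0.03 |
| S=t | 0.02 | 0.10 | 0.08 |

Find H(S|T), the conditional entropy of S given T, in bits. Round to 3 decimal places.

1.293 bits

Chain rule: H(S|T) = H(S,T) − H(T).
Marginals: p(S) = (0.4800, 0.3200, 0.2000), p(T) = (0.3600, 0.4000, 0.2400).
H(S,T) = 2.8466 bits; H(T) = 1.5535 bits.
H(S|T) = 2.8466 − 1.5535 = 1.293 bits.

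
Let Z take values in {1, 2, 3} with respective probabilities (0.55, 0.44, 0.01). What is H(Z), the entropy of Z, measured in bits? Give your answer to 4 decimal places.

H(Z) = −Σ p·log₂ p.
  −(0.55)·log₂(0.55) = 0.47437
  −(0.44)·log₂(0.44) = 0.52115
  −(0.01)·log₂(0.01) = 0.06644
Sum: 0.47437 + 0.52115 + 0.06644 = 1.0620 bits.

1.0620 bits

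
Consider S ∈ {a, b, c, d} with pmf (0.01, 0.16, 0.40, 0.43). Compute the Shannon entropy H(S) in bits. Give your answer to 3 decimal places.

H(S) = −Σ p·log₂ p.
  −(0.01)·log₂(0.01) = 0.0664
  −(0.16)·log₂(0.16) = 0.4230
  −(0.40)·log₂(0.40) = 0.5288
  −(0.43)·log₂(0.43) = 0.5236
Sum: 0.0664 + 0.4230 + 0.5288 + 0.5236 = 1.542 bits.

1.542 bits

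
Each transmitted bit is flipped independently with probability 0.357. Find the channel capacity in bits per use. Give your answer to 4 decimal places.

Binary symmetric channel: C = 1 − h₂(ε) where h₂ is the binary entropy function.
h₂(0.357) = −0.357·log₂0.357 − 0.643·log₂0.643 = 0.9402.
C = 1 − 0.9402 = 0.0598 bits per channel use.

0.0598 bits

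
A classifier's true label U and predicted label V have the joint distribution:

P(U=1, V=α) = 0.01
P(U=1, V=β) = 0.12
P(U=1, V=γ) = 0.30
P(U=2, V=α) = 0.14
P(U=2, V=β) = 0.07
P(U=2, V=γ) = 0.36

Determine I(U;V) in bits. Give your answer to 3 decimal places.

Marginals: p(U) = (0.4300, 0.5700), p(V) = (0.1500, 0.1900, 0.6600).
I(U;V) = Σ p(x,y)·log₂[p(x,y)/(p(x)p(y))].
  (1,α): 0.01·log₂(0.1550) = -0.0269
  (1,β): 0.12·log₂(1.4688) = 0.0666
  (1,γ): 0.30·log₂(1.0571) = 0.0240
  (2,α): 0.14·log₂(1.6374) = 0.0996
  (2,β): 0.07·log₂(0.6464) = -0.0441
  (2,γ): 0.36·log₂(0.9569) = -0.0229
Sum = 0.096 bits.

0.096 bits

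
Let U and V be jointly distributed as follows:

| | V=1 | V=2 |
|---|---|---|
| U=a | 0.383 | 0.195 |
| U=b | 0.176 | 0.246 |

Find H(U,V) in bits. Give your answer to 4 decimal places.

1.9290 bits

H(U,V) = −Σ p(x,y)·log₂ p(x,y) over all 4 cells.
  cell (a,1): −0.383·log₂0.383 = 0.53030
  cell (a,2): −0.195·log₂0.195 = 0.45990
  cell (b,1): −0.176·log₂0.176 = 0.44112
  cell (b,2): −0.246·log₂0.246 = 0.49772
Sum = 1.9290 bits.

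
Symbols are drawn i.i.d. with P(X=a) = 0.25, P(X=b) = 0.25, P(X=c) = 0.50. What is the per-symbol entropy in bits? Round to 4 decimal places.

1.5000 bits

H(X) = −Σ p·log₂ p.
  −(0.25)·log₂(0.25) = 0.50000
  −(0.25)·log₂(0.25) = 0.50000
  −(0.50)·log₂(0.50) = 0.50000
Sum: 0.50000 + 0.50000 + 0.50000 = 1.5000 bits.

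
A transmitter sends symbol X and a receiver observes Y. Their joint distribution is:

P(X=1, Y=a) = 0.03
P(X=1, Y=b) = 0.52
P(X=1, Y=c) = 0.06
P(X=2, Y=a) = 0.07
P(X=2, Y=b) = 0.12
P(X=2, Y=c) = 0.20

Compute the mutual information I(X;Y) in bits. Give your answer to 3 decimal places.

0.228 bits

Marginals: p(X) = (0.6100, 0.3900), p(Y) = (0.1000, 0.6400, 0.2600).
I(X;Y) = H(X) + H(Y) − H(X,Y).
H(X) = 0.9648, H(Y) = 1.2495, H(X,Y) = 1.9859.
I(X;Y) = 0.9648 + 1.2495 − 1.9859 = 0.228 bits.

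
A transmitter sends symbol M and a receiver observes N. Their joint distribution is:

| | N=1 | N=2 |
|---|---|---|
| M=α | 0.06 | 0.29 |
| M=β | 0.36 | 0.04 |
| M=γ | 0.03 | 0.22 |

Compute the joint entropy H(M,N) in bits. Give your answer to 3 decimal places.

H(M,N) = −Σ p(x,y)·log₂ p(x,y) over all 6 cells.
  cell (α,1): −0.06·log₂0.06 = 0.2435
  cell (α,2): −0.29·log₂0.29 = 0.5179
  cell (β,1): −0.36·log₂0.36 = 0.5306
  cell (β,2): −0.04·log₂0.04 = 0.1858
  cell (γ,1): −0.03·log₂0.03 = 0.1518
  cell (γ,2): −0.22·log₂0.22 = 0.4806
Sum = 2.110 bits.

2.110 bits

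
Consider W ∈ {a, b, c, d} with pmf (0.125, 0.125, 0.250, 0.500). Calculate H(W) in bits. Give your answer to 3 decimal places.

H(W) = −Σ p·log₂ p.
  −(0.125)·log₂(0.125) = 0.3750
  −(0.125)·log₂(0.125) = 0.3750
  −(0.250)·log₂(0.250) = 0.5000
  −(0.500)·log₂(0.500) = 0.5000
Sum: 0.3750 + 0.3750 + 0.5000 + 0.5000 = 1.750 bits.

1.750 bits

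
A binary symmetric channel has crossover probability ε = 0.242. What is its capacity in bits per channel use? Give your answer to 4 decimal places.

Binary symmetric channel: C = 1 − h₂(ε) where h₂ is the binary entropy function.
h₂(0.242) = −0.242·log₂0.242 − 0.758·log₂0.758 = 0.7984.
C = 1 − 0.7984 = 0.2016 bits per channel use.

0.2016 bits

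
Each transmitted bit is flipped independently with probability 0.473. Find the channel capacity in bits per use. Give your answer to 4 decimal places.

Binary symmetric channel: C = 1 − h₂(ε) where h₂ is the binary entropy function.
h₂(0.473) = −0.473·log₂0.473 − 0.527·log₂0.527 = 0.9979.
C = 1 − 0.9979 = 0.0021 bits per channel use.

0.0021 bits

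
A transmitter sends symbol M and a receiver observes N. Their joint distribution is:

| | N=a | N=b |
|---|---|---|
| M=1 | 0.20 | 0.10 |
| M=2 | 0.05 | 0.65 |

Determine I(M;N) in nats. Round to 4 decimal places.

Marginals: p(M) = (0.3000, 0.7000), p(N) = (0.2500, 0.7500).
I(M;N) = H(M) + H(N) − H(M,N).
H(M) = 0.6109, H(N) = 0.5623, H(M,N) = 0.9819.
I(M;N) = 0.6109 + 0.5623 − 0.9819 = 0.1913 nats.

0.1913 nats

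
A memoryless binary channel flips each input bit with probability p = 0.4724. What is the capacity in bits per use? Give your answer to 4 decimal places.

0.0022 bits

Binary symmetric channel: C = 1 − h₂(ε) where h₂ is the binary entropy function.
h₂(0.4724) = −0.4724·log₂0.4724 − 0.5276·log₂0.5276 = 0.9978.
C = 1 − 0.9978 = 0.0022 bits per channel use.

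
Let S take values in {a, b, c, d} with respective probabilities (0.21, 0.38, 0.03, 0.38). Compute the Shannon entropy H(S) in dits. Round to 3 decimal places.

0.507 dits

H(S) = −Σ p·log₁₀ p.
  −(0.21)·log₁₀(0.21) = 0.1423
  −(0.38)·log₁₀(0.38) = 0.1597
  −(0.03)·log₁₀(0.03) = 0.0457
  −(0.38)·log₁₀(0.38) = 0.1597
Sum: 0.1423 + 0.1597 + 0.0457 + 0.1597 = 0.507 dits.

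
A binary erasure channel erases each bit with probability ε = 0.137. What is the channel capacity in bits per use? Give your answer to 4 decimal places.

0.8630 bits

Binary erasure channel: capacity C = 1 − ε.
C = 1 − 0.137 = 0.8630 bits per channel use.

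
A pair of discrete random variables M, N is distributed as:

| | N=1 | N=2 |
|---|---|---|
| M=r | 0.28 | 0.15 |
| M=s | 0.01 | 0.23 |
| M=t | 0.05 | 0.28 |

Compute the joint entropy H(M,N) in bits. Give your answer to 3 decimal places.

H(M,N) = −Σ p(x,y)·log₂ p(x,y) over all 6 cells.
  cell (r,1): −0.28·log₂0.28 = 0.5142
  cell (r,2): −0.15·log₂0.15 = 0.4105
  cell (s,1): −0.01·log₂0.01 = 0.0664
  cell (s,2): −0.23·log₂0.23 = 0.4877
  cell (t,1): −0.05·log₂0.05 = 0.2161
  cell (t,2): −0.28·log₂0.28 = 0.5142
Sum = 2.209 bits.

2.209 bits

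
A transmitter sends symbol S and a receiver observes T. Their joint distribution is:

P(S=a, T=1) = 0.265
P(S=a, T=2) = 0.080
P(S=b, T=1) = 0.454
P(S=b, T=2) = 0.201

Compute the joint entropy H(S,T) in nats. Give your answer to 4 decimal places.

H(S,T) = −Σ p(x,y)·ln p(x,y) over all 4 cells.
  cell (a,1): −0.265·ln0.265 = 0.35193
  cell (a,2): −0.080·ln0.080 = 0.20206
  cell (b,1): −0.454·ln0.454 = 0.35850
  cell (b,2): −0.201·ln0.201 = 0.32249
Sum = 1.2350 nats.

1.2350 nats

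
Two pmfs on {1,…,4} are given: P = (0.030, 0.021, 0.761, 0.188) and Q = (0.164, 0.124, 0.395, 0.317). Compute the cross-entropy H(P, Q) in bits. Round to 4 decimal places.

1.4729 bits

H(P,Q) = −Σ p·log₂ q.
  −0.030·log₂(0.164) = 0.07825
  −0.021·log₂(0.124) = 0.06324
  −0.761·log₂(0.395) = 1.01980
  −0.188·log₂(0.317) = 0.31160
H(P,Q) = 1.4729 bits.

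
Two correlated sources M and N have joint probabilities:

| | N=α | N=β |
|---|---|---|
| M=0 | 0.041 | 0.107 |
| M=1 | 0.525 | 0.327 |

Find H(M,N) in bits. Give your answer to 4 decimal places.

H(M,N) = −Σ p(x,y)·log₂ p(x,y) over all 4 cells.
  cell (0,α): −0.041·log₂0.041 = 0.18894
  cell (0,β): −0.107·log₂0.107 = 0.34500
  cell (1,α): −0.525·log₂0.525 = 0.48805
  cell (1,β): −0.327·log₂0.327 = 0.52733
Sum = 1.5493 bits.

1.5493 bits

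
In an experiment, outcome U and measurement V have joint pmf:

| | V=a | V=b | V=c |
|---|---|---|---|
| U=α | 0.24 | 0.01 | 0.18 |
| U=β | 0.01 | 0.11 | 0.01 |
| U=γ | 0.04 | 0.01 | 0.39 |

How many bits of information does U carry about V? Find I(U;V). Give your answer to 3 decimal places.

Marginals: p(U) = (0.4300, 0.1300, 0.4400), p(V) = (0.2900, 0.1300, 0.5800).
I(U;V) = H(U) + H(V) − H(U,V).
H(U) = 1.4274, H(V) = 1.3564, H(U,V) = 2.2710.
I(U;V) = 1.4274 + 1.3564 − 2.2710 = 0.513 bits.

0.513 bits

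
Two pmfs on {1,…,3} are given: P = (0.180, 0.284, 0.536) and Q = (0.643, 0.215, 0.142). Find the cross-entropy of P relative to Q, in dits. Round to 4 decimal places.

0.6785 dits

H(P,Q) = −Σ p·log₁₀ q.
  −0.180·log₁₀(0.643) = 0.03452
  −0.284·log₁₀(0.215) = 0.18959
  −0.536·log₁₀(0.142) = 0.45437
H(P,Q) = 0.6785 dits.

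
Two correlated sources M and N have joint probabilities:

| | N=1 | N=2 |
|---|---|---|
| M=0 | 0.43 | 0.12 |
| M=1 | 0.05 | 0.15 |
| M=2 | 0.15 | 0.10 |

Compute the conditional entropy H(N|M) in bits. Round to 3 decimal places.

0.821 bits

Chain rule: H(N|M) = H(M,N) − H(M).
Marginals: p(M) = (0.5500, 0.2000, 0.2500), p(N) = (0.6300, 0.3700).
H(M,N) = 2.2600 bits; H(M) = 1.4388 bits.
H(N|M) = 2.2600 − 1.4388 = 0.821 bits.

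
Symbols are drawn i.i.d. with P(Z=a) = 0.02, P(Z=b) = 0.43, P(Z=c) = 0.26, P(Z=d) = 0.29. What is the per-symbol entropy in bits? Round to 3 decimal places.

1.660 bits

H(Z) = −Σ p·log₂ p.
  −(0.02)·log₂(0.02) = 0.1129
  −(0.43)·log₂(0.43) = 0.5236
  −(0.26)·log₂(0.26) = 0.5053
  −(0.29)·log₂(0.29) = 0.5179
Sum: 0.1129 + 0.5236 + 0.5053 + 0.5179 = 1.660 bits.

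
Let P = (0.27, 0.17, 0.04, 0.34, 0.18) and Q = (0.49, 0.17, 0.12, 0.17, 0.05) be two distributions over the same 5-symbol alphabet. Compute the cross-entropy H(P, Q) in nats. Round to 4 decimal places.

H(P,Q) = −Σ p·ln q.
  −0.27·ln(0.49) = 0.19260
  −0.17·ln(0.17) = 0.30123
  −0.04·ln(0.12) = 0.08481
  −0.34·ln(0.17) = 0.60247
  −0.18·ln(0.05) = 0.53923
H(P,Q) = 1.7203 nats.

1.7203 nats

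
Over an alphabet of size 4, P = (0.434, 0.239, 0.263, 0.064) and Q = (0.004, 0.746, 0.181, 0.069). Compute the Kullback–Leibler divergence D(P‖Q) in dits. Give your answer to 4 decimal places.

D(P‖Q) = Σ p·log₁₀(p/q).
  0.434·log₁₀(0.434/0.004) = 0.88338
  0.239·log₁₀(0.239/0.746) = -0.11815
  0.263·log₁₀(0.263/0.181) = 0.04268
  0.064·log₁₀(0.064/0.069) = -0.00209
D(P‖Q) = 0.8058 dits.

0.8058 dits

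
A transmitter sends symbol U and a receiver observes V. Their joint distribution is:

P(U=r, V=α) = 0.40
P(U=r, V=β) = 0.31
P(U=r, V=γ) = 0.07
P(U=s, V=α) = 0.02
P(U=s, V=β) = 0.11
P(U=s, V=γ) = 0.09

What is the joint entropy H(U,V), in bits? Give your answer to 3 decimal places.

2.097 bits

H(U,V) = −Σ p(x,y)·log₂ p(x,y) over all 6 cells.
  cell (r,α): −0.40·log₂0.40 = 0.5288
  cell (r,β): −0.31·log₂0.31 = 0.5238
  cell (r,γ): −0.07·log₂0.07 = 0.2686
  cell (s,α): −0.02·log₂0.02 = 0.1129
  cell (s,β): −0.11·log₂0.11 = 0.3503
  cell (s,γ): −0.09·log₂0.09 = 0.3127
Sum = 2.097 bits.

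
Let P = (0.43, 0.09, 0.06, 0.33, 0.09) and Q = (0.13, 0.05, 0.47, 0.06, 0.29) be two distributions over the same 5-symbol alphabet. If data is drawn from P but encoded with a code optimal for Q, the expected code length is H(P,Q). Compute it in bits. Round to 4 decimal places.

H(P,Q) = −Σ p·log₂ q.
  −0.43·log₂(0.13) = 1.26567
  −0.09·log₂(0.05) = 0.38897
  −0.06·log₂(0.47) = 0.06536
  −0.33·log₂(0.06) = 1.33943
  −0.09·log₂(0.29) = 0.16073
H(P,Q) = 3.2202 bits.

3.2202 bits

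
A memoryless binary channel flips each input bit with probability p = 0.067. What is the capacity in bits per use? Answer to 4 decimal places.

0.6454 bits

Binary symmetric channel: C = 1 − h₂(ε) where h₂ is the binary entropy function.
h₂(0.067) = −0.067·log₂0.067 − 0.933·log₂0.933 = 0.3546.
C = 1 − 0.3546 = 0.6454 bits per channel use.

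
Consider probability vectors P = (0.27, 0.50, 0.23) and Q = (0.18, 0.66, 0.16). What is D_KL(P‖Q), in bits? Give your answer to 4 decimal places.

D(P‖Q) = Σ p·log₂(p/q).
  0.27·log₂(0.27/0.18) = 0.15794
  0.50·log₂(0.50/0.66) = -0.20027
  0.23·log₂(0.23/0.16) = 0.12042
D(P‖Q) = 0.0781 bits.

0.0781 bits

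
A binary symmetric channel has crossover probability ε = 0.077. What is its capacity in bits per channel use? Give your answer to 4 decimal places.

0.6085 bits

Binary symmetric channel: C = 1 − h₂(ε) where h₂ is the binary entropy function.
h₂(0.077) = −0.077·log₂0.077 − 0.923·log₂0.923 = 0.3915.
C = 1 − 0.3915 = 0.6085 bits per channel use.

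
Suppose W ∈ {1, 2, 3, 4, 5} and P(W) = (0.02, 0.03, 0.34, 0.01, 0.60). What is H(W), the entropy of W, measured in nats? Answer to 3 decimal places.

0.903 nats

H(W) = −Σ p·ln p.
  −(0.02)·ln(0.02) = 0.0782
  −(0.03)·ln(0.03) = 0.1052
  −(0.34)·ln(0.34) = 0.3668
  −(0.01)·ln(0.01) = 0.0461
  −(0.60)·ln(0.60) = 0.3065
Sum: 0.0782 + 0.1052 + 0.3668 + 0.0461 + 0.3065 = 0.903 nats.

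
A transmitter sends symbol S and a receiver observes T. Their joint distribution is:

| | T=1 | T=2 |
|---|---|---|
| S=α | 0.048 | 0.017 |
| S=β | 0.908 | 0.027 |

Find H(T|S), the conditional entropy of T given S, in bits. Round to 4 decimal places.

0.2303 bits

Marginals: p(S) = (0.0650, 0.9350), p(T) = (0.9560, 0.0440).
H(T|S) = Σ p(S) · H(T|S=·).
  S=α: p=0.0650, H(T|S=α) = 0.8291
  S=β: p=0.9350, H(T|S=β) = 0.1887
Weighted sum = 0.2303 bits.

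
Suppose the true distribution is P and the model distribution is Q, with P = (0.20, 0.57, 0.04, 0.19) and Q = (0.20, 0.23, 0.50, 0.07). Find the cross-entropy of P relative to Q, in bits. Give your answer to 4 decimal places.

2.4419 bits

H(P,Q) = −Σ p·log₂ q.
  −0.20·log₂(0.20) = 0.46439
  −0.57·log₂(0.23) = 1.20857
  −0.04·log₂(0.50) = 0.04000
  −0.19·log₂(0.07) = 0.72894
H(P,Q) = 2.4419 bits.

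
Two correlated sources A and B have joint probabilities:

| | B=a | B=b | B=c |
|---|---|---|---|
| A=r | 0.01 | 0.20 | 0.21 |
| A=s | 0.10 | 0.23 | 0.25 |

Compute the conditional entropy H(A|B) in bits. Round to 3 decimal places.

Marginals: p(A) = (0.4200, 0.5800), p(B) = (0.1100, 0.4300, 0.4600).
H(A|B) = Σ p(B) · H(A|B=·).
  B=a: p=0.1100, H(A|B=a) = 0.4395
  B=b: p=0.4300, H(A|B=b) = 0.9965
  B=c: p=0.4600, H(A|B=c) = 0.9945
Weighted sum = 0.934 bits.

0.934 bits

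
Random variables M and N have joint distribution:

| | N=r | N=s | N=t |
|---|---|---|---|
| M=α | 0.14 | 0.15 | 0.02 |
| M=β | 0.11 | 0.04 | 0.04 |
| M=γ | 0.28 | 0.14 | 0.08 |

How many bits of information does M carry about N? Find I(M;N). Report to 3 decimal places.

0.044 bits

Marginals: p(M) = (0.3100, 0.1900, 0.5000), p(N) = (0.5300, 0.3300, 0.1400).
I(M;N) = Σ p(x,y)·log₂[p(x,y)/(p(x)p(y))].
  (α,r): 0.14·log₂(0.8521) = -0.0323
  (α,s): 0.15·log₂(1.4663) = 0.0828
  (α,t): 0.02·log₂(0.4608) = -0.0224
  (β,r): 0.11·log₂(1.0924) = 0.0140
  (β,s): 0.04·log₂(0.6380) = -0.0259
  (β,t): 0.04·log₂(1.5038) = 0.0235
  (γ,r): 0.28·log₂(1.0566) = 0.0222
  (γ,s): 0.14·log₂(0.8485) = -0.0332
  (γ,t): 0.08·log₂(1.1429) = 0.0154
Sum = 0.044 bits.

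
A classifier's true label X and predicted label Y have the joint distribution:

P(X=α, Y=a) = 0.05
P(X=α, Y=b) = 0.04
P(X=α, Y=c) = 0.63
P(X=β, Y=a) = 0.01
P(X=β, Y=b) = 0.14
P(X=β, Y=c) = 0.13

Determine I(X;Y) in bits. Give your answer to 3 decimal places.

Marginals: p(X) = (0.7200, 0.2800), p(Y) = (0.0600, 0.1800, 0.7600).
I(X;Y) = H(X) + H(Y) − H(X,Y).
H(X) = 0.8555, H(Y) = 0.9897, H(X,Y) = 1.6680.
I(X;Y) = 0.8555 + 0.9897 − 1.6680 = 0.177 bits.

0.177 bits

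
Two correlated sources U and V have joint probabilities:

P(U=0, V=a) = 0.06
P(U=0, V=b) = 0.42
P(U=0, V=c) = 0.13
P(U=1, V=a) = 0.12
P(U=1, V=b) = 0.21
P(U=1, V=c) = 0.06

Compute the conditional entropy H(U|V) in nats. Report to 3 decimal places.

Chain rule: H(U|V) = H(U,V) − H(V).
Marginals: p(U) = (0.6100, 0.3900), p(V) = (0.1800, 0.6300, 0.1900).
H(U,V) = 1.5494 nats; H(V) = 0.9153 nats.
H(U|V) = 1.5494 − 0.9153 = 0.634 nats.

0.634 nats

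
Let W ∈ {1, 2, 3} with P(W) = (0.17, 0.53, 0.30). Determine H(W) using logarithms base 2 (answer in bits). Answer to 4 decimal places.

H(W) = −Σ p·log₂ p.
  −(0.17)·log₂(0.17) = 0.43459
  −(0.53)·log₂(0.53) = 0.48545
  −(0.30)·log₂(0.30) = 0.52109
Sum: 0.43459 + 0.48545 + 0.52109 = 1.4411 bits.

1.4411 bits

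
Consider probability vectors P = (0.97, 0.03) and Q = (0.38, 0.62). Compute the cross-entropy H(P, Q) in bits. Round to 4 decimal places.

H(P,Q) = −Σ p·log₂ q.
  −0.97·log₂(0.38) = 1.35405
  −0.03·log₂(0.62) = 0.02069
H(P,Q) = 1.3747 bits.

1.3747 bits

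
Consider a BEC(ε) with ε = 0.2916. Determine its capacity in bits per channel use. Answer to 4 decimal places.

0.7084 bits

Binary erasure channel: capacity C = 1 − ε.
C = 1 − 0.2916 = 0.7084 bits per channel use.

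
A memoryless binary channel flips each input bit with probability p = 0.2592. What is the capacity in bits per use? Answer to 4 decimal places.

0.1745 bits

Binary symmetric channel: C = 1 − h₂(ε) where h₂ is the binary entropy function.
h₂(0.2592) = −0.2592·log₂0.2592 − 0.7408·log₂0.7408 = 0.8255.
C = 1 − 0.8255 = 0.1745 bits per channel use.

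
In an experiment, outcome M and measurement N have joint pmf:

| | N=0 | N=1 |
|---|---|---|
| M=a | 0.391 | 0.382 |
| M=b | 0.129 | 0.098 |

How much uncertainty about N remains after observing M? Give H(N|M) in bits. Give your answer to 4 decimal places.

Marginals: p(M) = (0.7730, 0.2270), p(N) = (0.5200, 0.4800).
H(N|M) = Σ p(M) · H(N|M=·).
  M=a: p=0.7730, H(N|M=a) = 0.9999
  M=b: p=0.2270, H(N|M=b) = 0.9865
Weighted sum = 0.9969 bits.

0.9969 bits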